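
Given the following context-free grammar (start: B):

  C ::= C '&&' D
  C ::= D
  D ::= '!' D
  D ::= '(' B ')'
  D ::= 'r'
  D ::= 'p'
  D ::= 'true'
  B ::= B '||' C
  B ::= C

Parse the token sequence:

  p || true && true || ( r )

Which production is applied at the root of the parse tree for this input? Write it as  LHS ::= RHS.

[B [B [B [C [D p]]] || [C [C [D true]] && [D true]]] || [C [D ( [B [C [D r]]] )]]]

B ::= B '||' C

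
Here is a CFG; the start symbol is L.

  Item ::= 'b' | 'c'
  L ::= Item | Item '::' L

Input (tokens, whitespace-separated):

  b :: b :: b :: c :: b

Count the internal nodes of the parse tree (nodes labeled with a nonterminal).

[L [Item b] :: [L [Item b] :: [L [Item b] :: [L [Item c] :: [L [Item b]]]]]]

10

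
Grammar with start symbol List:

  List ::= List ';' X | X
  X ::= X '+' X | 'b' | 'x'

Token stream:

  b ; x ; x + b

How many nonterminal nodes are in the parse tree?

8

[List [List [List [X b]] ; [X x]] ; [X [X x] + [X b]]]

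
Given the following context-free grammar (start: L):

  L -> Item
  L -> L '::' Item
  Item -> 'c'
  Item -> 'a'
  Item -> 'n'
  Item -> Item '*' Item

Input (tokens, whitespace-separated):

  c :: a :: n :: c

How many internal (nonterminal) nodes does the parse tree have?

[L [L [L [L [Item c]] :: [Item a]] :: [Item n]] :: [Item c]]

8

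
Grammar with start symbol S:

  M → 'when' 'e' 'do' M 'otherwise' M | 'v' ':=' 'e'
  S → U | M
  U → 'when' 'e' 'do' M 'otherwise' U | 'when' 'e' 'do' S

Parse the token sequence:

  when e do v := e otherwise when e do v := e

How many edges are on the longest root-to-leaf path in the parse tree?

[S [U when e do [M v := e] otherwise [U when e do [S [M v := e]]]]]

5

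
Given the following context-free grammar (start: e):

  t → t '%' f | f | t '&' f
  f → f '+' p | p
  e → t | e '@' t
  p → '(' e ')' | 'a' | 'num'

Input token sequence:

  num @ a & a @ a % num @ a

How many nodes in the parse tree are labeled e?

[e [e [e [e [t [f [p num]]]] @ [t [t [f [p a]]] & [f [p a]]]] @ [t [t [f [p a]]] % [f [p num]]]] @ [t [f [p a]]]]

4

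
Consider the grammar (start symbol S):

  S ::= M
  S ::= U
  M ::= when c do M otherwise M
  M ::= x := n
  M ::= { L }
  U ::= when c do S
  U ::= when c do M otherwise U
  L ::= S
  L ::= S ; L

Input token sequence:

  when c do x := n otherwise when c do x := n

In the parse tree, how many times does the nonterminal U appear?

2

[S [U when c do [M x := n] otherwise [U when c do [S [M x := n]]]]]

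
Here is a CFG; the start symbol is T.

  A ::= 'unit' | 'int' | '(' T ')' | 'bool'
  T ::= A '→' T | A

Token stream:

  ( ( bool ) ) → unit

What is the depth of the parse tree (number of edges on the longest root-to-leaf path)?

6

[T [A ( [T [A ( [T [A bool]] )]] )] → [T [A unit]]]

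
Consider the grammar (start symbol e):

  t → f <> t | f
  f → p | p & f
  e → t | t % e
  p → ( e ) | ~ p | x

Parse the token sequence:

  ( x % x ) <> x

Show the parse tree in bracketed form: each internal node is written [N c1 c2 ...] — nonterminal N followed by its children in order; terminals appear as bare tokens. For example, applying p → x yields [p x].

e
t
f <> t
p <> t
( e ) <> t
( t % e ) <> t
( f % e ) <> t
( p % e ) <> t
( x % e ) <> t
( x % t ) <> t
( x % f ) <> t
( x % p ) <> t
( x % x ) <> t
( x % x ) <> f
( x % x ) <> p
( x % x ) <> x

[e [t [f [p ( [e [t [f [p x]]] % [e [t [f [p x]]]]] )]] <> [t [f [p x]]]]]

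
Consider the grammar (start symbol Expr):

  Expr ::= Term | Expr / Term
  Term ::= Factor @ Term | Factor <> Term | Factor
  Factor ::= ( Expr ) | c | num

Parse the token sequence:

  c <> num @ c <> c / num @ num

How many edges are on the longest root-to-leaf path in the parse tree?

7

[Expr [Expr [Term [Factor c] <> [Term [Factor num] @ [Term [Factor c] <> [Term [Factor c]]]]]] / [Term [Factor num] @ [Term [Factor num]]]]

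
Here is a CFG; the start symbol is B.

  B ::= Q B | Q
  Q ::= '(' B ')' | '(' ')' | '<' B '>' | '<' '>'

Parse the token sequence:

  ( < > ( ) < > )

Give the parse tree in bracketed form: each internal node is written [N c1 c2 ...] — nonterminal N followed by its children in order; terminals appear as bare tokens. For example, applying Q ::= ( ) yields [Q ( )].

B
Q
( B )
( Q B )
( < > B )
( < > Q B )
( < > ( ) B )
( < > ( ) Q )
( < > ( ) < > )

[B [Q ( [B [Q < >] [B [Q ( )] [B [Q < >]]]] )]]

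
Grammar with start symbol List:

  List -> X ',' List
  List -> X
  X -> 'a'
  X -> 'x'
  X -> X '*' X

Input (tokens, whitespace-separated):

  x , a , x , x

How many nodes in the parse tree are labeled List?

[List [X x] , [List [X a] , [List [X x] , [List [X x]]]]]

4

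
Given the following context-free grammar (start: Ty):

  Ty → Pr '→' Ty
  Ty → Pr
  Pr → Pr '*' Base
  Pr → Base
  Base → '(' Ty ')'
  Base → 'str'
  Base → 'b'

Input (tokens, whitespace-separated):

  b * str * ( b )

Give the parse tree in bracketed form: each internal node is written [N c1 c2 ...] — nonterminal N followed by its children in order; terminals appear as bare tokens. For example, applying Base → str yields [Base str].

[Ty [Pr [Pr [Pr [Base b]] * [Base str]] * [Base ( [Ty [Pr [Base b]]] )]]]

Ty
Pr
Pr * Base
Pr * Base * Base
Base * Base * Base
b * Base * Base
b * str * Base
b * str * ( Ty )
b * str * ( Pr )
b * str * ( Base )
b * str * ( b )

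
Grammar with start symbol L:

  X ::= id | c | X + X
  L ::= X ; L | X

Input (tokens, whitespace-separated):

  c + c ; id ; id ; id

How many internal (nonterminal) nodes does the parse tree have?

10

[L [X [X c] + [X c]] ; [L [X id] ; [L [X id] ; [L [X id]]]]]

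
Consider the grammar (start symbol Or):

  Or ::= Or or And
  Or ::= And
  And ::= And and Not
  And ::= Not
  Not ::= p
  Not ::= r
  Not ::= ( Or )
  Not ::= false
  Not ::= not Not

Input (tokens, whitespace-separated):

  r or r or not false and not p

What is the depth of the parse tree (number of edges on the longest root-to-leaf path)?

5

[Or [Or [Or [And [Not r]]] or [And [Not r]]] or [And [And [Not not [Not false]]] and [Not not [Not p]]]]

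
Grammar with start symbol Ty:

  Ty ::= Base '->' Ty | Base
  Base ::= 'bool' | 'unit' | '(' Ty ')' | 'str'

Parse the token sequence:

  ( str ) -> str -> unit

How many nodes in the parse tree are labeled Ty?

4

[Ty [Base ( [Ty [Base str]] )] -> [Ty [Base str] -> [Ty [Base unit]]]]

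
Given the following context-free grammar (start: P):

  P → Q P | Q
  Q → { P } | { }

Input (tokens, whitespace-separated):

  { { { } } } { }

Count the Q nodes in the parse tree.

[P [Q { [P [Q { [P [Q { }]] }]] }] [P [Q { }]]]

4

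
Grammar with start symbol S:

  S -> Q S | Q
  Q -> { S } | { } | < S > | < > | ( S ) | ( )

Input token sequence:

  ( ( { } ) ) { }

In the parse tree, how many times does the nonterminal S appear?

4

[S [Q ( [S [Q ( [S [Q { }]] )]] )] [S [Q { }]]]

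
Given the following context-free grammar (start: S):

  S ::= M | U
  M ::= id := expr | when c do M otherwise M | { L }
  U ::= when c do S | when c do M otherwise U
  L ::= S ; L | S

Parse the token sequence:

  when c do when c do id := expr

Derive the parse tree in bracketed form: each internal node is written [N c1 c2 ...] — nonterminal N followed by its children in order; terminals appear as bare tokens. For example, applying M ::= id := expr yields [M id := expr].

[S [U when c do [S [U when c do [S [M id := expr]]]]]]

S
U
when c do S
when c do U
when c do when c do S
when c do when c do M
when c do when c do id := expr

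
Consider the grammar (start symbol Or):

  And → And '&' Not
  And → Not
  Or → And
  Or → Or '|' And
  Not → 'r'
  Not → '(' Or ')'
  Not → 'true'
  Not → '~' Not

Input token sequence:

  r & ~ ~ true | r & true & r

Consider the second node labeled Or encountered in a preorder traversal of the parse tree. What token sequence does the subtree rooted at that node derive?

[Or [Or [And [And [Not r]] & [Not ~ [Not ~ [Not true]]]]] | [And [And [And [Not r]] & [Not true]] & [Not r]]]

r & ~ ~ true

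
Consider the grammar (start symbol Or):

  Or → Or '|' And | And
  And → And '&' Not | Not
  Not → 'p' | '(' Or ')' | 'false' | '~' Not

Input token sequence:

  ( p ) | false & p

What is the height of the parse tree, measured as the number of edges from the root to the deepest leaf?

7

[Or [Or [And [Not ( [Or [And [Not p]]] )]]] | [And [And [Not false]] & [Not p]]]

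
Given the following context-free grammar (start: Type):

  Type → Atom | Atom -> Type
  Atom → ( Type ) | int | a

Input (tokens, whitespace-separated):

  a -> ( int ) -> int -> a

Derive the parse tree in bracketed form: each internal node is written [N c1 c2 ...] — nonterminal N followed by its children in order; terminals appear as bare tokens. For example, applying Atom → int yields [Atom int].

[Type [Atom a] -> [Type [Atom ( [Type [Atom int]] )] -> [Type [Atom int] -> [Type [Atom a]]]]]

Type
Atom -> Type
a -> Type
a -> Atom -> Type
a -> ( Type ) -> Type
a -> ( Atom ) -> Type
a -> ( int ) -> Type
a -> ( int ) -> Atom -> Type
a -> ( int ) -> int -> Type
a -> ( int ) -> int -> Atom
a -> ( int ) -> int -> a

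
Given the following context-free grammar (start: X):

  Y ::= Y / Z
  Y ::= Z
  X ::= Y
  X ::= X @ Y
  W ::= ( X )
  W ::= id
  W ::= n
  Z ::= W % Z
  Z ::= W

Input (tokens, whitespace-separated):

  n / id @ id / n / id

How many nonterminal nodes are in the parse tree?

[X [X [Y [Y [Z [W n]]] / [Z [W id]]]] @ [Y [Y [Y [Z [W id]]] / [Z [W n]]] / [Z [W id]]]]

17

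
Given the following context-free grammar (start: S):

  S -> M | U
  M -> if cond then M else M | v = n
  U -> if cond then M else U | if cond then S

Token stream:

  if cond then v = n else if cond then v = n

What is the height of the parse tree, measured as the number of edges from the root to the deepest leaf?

[S [U if cond then [M v = n] else [U if cond then [S [M v = n]]]]]

5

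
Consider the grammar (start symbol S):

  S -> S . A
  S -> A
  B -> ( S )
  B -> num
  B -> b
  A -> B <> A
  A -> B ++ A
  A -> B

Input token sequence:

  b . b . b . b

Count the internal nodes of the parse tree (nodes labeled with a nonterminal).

[S [S [S [S [A [B b]]] . [A [B b]]] . [A [B b]]] . [A [B b]]]

12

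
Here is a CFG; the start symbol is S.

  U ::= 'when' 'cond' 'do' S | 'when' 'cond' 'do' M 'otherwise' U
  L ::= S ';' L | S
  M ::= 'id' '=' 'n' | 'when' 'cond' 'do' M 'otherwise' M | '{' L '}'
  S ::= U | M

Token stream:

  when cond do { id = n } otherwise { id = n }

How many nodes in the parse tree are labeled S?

3

[S [M when cond do [M { [L [S [M id = n]]] }] otherwise [M { [L [S [M id = n]]] }]]]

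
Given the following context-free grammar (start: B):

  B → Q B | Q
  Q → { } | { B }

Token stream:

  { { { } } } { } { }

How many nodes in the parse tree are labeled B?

5

[B [Q { [B [Q { [B [Q { }]] }]] }] [B [Q { }] [B [Q { }]]]]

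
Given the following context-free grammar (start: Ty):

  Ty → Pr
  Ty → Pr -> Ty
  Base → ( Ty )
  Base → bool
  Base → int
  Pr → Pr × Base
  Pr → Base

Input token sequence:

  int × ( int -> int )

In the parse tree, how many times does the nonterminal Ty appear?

[Ty [Pr [Pr [Base int]] × [Base ( [Ty [Pr [Base int]] -> [Ty [Pr [Base int]]]] )]]]

3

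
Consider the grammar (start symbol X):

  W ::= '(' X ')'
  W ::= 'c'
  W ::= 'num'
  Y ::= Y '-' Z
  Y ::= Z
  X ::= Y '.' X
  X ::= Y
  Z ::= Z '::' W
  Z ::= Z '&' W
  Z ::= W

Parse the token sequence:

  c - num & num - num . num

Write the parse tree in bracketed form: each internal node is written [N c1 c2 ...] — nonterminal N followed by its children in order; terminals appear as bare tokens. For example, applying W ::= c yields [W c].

[X [Y [Y [Y [Z [W c]]] - [Z [Z [W num]] & [W num]]] - [Z [W num]]] . [X [Y [Z [W num]]]]]

X
Y . X
Y - Z . X
Y - Z - Z . X
Z - Z - Z . X
W - Z - Z . X
c - Z - Z . X
c - Z & W - Z . X
c - W & W - Z . X
c - num & W - Z . X
c - num & num - Z . X
c - num & num - W . X
c - num & num - num . X
c - num & num - num . Y
c - num & num - num . Z
c - num & num - num . W
c - num & num - num . num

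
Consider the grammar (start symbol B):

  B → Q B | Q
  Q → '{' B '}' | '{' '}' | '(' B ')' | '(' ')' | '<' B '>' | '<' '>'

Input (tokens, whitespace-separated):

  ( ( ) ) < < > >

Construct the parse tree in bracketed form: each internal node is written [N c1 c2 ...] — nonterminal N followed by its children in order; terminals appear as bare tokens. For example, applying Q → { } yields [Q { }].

[B [Q ( [B [Q ( )]] )] [B [Q < [B [Q < >]] >]]]

B
Q B
( B ) B
( Q ) B
( ( ) ) B
( ( ) ) Q
( ( ) ) < B >
( ( ) ) < Q >
( ( ) ) < < > >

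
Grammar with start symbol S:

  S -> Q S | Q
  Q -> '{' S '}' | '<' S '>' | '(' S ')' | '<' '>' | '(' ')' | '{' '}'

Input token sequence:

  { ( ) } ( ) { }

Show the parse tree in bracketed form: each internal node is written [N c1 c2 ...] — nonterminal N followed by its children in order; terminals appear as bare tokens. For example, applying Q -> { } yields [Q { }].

S
Q S
{ S } S
{ Q } S
{ ( ) } S
{ ( ) } Q S
{ ( ) } ( ) S
{ ( ) } ( ) Q
{ ( ) } ( ) { }

[S [Q { [S [Q ( )]] }] [S [Q ( )] [S [Q { }]]]]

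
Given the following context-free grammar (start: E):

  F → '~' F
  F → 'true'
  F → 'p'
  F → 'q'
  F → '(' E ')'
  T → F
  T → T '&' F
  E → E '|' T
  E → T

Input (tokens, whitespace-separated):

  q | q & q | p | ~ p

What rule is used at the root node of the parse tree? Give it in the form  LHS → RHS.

E → E '|' T

[E [E [E [E [T [F q]]] | [T [T [F q]] & [F q]]] | [T [F p]]] | [T [F ~ [F p]]]]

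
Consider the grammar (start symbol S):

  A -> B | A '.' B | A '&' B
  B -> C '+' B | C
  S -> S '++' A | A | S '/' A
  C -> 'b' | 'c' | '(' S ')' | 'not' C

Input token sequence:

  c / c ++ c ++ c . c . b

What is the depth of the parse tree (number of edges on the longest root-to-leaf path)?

[S [S [S [S [A [B [C c]]]] / [A [B [C c]]]] ++ [A [B [C c]]]] ++ [A [A [A [B [C c]]] . [B [C c]]] . [B [C b]]]]

7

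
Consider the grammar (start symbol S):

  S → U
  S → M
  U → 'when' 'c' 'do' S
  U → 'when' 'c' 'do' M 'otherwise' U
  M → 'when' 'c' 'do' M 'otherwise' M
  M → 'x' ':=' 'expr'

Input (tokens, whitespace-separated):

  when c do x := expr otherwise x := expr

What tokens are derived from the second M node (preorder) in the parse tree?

x := expr

[S [M when c do [M x := expr] otherwise [M x := expr]]]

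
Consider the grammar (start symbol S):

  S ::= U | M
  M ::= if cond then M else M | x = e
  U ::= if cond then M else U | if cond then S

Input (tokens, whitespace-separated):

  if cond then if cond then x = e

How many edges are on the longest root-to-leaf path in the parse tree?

6

[S [U if cond then [S [U if cond then [S [M x = e]]]]]]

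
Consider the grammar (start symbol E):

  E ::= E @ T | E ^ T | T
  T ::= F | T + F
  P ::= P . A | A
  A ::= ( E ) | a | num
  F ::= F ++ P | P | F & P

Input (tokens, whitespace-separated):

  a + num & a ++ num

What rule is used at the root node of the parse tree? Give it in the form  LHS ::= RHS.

[E [T [T [F [P [A a]]]] + [F [F [F [P [A num]]] & [P [A a]]] ++ [P [A num]]]]]

E ::= T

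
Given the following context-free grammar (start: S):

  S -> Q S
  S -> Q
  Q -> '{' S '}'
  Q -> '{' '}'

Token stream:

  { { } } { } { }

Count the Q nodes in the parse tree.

4

[S [Q { [S [Q { }]] }] [S [Q { }] [S [Q { }]]]]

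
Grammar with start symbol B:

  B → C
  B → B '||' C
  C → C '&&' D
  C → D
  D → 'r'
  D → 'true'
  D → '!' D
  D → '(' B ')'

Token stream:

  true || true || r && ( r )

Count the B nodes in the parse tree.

[B [B [B [C [D true]]] || [C [D true]]] || [C [C [D r]] && [D ( [B [C [D r]]] )]]]

4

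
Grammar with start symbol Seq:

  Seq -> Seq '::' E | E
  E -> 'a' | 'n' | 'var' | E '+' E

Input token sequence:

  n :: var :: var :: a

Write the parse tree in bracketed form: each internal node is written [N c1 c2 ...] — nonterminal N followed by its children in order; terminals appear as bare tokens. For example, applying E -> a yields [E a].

[Seq [Seq [Seq [Seq [E n]] :: [E var]] :: [E var]] :: [E a]]

Seq
Seq :: E
Seq :: E :: E
Seq :: E :: E :: E
E :: E :: E :: E
n :: E :: E :: E
n :: var :: E :: E
n :: var :: var :: E
n :: var :: var :: a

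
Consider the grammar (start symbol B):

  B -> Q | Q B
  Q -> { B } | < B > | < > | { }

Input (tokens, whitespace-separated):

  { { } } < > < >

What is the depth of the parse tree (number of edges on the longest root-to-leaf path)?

[B [Q { [B [Q { }]] }] [B [Q < >] [B [Q < >]]]]

4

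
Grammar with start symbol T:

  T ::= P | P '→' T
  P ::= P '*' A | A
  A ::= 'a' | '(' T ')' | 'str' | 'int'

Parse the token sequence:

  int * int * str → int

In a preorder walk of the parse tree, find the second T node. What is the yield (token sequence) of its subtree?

[T [P [P [P [A int]] * [A int]] * [A str]] → [T [P [A int]]]]

int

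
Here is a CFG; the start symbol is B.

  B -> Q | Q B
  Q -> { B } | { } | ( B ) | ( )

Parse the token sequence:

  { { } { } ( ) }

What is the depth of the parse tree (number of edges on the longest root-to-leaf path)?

6

[B [Q { [B [Q { }] [B [Q { }] [B [Q ( )]]]] }]]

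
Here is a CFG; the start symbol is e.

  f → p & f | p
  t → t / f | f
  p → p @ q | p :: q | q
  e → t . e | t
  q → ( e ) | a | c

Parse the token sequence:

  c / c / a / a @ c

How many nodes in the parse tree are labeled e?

[e [t [t [t [t [f [p [q c]]]] / [f [p [q c]]]] / [f [p [q a]]]] / [f [p [p [q a]] @ [q c]]]]]

1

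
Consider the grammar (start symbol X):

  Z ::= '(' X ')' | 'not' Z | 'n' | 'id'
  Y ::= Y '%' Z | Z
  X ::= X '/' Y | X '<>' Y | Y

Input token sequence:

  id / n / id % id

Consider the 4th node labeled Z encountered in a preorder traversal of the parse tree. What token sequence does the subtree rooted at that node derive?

[X [X [X [Y [Z id]]] / [Y [Z n]]] / [Y [Y [Z id]] % [Z id]]]

id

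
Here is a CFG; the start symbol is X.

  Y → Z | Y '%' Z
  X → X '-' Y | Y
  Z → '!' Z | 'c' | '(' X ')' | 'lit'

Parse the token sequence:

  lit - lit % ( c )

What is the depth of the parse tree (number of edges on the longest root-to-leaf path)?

6

[X [X [Y [Z lit]]] - [Y [Y [Z lit]] % [Z ( [X [Y [Z c]]] )]]]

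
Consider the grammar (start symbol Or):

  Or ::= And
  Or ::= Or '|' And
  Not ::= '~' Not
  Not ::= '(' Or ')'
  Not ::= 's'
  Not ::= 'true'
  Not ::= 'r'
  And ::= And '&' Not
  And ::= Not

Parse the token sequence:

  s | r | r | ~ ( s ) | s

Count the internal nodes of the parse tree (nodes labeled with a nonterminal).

19

[Or [Or [Or [Or [Or [And [Not s]]] | [And [Not r]]] | [And [Not r]]] | [And [Not ~ [Not ( [Or [And [Not s]]] )]]]] | [And [Not s]]]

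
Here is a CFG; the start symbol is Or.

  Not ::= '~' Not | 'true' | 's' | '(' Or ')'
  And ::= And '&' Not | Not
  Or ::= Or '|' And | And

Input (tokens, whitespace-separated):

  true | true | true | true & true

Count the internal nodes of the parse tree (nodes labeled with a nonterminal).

14

[Or [Or [Or [Or [And [Not true]]] | [And [Not true]]] | [And [Not true]]] | [And [And [Not true]] & [Not true]]]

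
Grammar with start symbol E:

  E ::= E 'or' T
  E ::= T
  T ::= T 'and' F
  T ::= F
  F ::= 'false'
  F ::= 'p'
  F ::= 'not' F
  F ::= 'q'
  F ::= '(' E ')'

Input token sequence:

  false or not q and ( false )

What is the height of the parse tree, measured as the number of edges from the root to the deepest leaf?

[E [E [T [F false]]] or [T [T [F not [F q]]] and [F ( [E [T [F false]]] )]]]

6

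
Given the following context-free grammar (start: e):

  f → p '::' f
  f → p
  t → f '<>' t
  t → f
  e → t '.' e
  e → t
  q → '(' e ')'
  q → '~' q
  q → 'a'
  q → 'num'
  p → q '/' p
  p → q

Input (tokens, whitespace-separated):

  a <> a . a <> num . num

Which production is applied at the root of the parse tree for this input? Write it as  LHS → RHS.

[e [t [f [p [q a]]] <> [t [f [p [q a]]]]] . [e [t [f [p [q a]]] <> [t [f [p [q num]]]]] . [e [t [f [p [q num]]]]]]]

e → t '.' e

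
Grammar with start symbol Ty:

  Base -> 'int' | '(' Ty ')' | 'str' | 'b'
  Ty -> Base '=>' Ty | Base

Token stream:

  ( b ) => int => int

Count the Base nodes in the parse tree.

4

[Ty [Base ( [Ty [Base b]] )] => [Ty [Base int] => [Ty [Base int]]]]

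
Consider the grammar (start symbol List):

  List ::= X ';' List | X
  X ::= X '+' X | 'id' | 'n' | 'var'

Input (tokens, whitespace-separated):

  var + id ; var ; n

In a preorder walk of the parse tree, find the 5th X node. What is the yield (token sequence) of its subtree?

[List [X [X var] + [X id]] ; [List [X var] ; [List [X n]]]]

n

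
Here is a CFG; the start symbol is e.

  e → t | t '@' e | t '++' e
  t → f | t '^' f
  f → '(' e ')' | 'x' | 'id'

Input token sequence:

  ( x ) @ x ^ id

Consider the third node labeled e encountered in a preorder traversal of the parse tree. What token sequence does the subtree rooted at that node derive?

x ^ id

[e [t [f ( [e [t [f x]]] )]] @ [e [t [t [f x]] ^ [f id]]]]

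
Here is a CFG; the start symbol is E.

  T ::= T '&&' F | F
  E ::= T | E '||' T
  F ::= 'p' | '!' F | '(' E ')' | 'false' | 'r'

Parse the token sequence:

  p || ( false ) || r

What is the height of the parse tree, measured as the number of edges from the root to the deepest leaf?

7

[E [E [E [T [F p]]] || [T [F ( [E [T [F false]]] )]]] || [T [F r]]]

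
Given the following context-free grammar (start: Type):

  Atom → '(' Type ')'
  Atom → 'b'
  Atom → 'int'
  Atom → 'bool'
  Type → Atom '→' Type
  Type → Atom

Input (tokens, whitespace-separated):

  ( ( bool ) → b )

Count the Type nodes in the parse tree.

4

[Type [Atom ( [Type [Atom ( [Type [Atom bool]] )] → [Type [Atom b]]] )]]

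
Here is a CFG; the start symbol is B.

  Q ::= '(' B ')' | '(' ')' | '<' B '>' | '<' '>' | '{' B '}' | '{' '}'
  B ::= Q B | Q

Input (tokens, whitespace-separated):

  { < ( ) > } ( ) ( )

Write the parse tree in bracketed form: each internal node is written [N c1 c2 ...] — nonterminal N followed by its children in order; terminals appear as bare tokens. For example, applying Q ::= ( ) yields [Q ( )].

[B [Q { [B [Q < [B [Q ( )]] >]] }] [B [Q ( )] [B [Q ( )]]]]

B
Q B
{ B } B
{ Q } B
{ < B > } B
{ < Q > } B
{ < ( ) > } B
{ < ( ) > } Q B
{ < ( ) > } ( ) B
{ < ( ) > } ( ) Q
{ < ( ) > } ( ) ( )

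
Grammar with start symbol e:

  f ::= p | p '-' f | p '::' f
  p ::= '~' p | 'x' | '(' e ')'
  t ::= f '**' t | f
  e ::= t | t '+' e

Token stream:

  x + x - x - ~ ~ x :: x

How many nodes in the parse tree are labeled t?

2

[e [t [f [p x]]] + [e [t [f [p x] - [f [p x] - [f [p ~ [p ~ [p x]]] :: [f [p x]]]]]]]]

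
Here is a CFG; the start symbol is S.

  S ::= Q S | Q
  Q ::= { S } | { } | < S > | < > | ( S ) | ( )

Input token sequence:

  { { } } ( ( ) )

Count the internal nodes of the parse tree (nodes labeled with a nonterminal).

[S [Q { [S [Q { }]] }] [S [Q ( [S [Q ( )]] )]]]

8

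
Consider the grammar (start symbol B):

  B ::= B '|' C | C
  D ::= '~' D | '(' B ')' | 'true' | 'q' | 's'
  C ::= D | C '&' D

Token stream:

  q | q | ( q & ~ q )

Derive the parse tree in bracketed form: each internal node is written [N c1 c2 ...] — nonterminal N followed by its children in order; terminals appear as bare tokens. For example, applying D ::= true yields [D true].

B
B | C
B | C | C
C | C | C
D | C | C
q | C | C
q | D | C
q | q | C
q | q | D
q | q | ( B )
q | q | ( C )
q | q | ( C & D )
q | q | ( D & D )
q | q | ( q & D )
q | q | ( q & ~ D )
q | q | ( q & ~ q )

[B [B [B [C [D q]]] | [C [D q]]] | [C [D ( [B [C [C [D q]] & [D ~ [D q]]]] )]]]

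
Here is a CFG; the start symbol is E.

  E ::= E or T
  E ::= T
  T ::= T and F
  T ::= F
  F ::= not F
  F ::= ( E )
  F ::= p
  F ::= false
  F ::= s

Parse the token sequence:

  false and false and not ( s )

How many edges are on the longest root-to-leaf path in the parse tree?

7

[E [T [T [T [F false]] and [F false]] and [F not [F ( [E [T [F s]]] )]]]]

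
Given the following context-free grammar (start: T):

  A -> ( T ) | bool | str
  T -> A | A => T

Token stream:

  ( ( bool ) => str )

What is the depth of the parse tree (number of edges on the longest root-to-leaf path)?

6

[T [A ( [T [A ( [T [A bool]] )] => [T [A str]]] )]]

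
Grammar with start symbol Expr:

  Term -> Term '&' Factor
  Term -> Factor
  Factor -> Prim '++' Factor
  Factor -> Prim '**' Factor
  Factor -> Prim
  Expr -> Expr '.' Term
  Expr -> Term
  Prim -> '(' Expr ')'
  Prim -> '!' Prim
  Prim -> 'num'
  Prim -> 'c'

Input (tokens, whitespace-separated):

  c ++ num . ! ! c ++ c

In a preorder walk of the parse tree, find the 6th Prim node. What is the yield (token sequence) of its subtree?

c

[Expr [Expr [Term [Factor [Prim c] ++ [Factor [Prim num]]]]] . [Term [Factor [Prim ! [Prim ! [Prim c]]] ++ [Factor [Prim c]]]]]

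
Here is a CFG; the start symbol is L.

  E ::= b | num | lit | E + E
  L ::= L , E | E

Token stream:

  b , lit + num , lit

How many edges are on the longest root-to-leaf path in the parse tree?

[L [L [L [E b]] , [E [E lit] + [E num]]] , [E lit]]

4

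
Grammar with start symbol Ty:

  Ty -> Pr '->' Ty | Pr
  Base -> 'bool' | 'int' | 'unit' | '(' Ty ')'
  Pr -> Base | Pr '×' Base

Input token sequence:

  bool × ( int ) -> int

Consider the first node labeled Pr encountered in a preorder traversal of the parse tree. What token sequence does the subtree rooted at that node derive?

bool × ( int )

[Ty [Pr [Pr [Base bool]] × [Base ( [Ty [Pr [Base int]]] )]] -> [Ty [Pr [Base int]]]]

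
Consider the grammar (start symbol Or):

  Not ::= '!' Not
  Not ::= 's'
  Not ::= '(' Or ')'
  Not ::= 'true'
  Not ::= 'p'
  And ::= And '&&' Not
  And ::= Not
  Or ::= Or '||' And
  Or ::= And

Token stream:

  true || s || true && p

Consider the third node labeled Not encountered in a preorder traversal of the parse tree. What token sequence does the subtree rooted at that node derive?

[Or [Or [Or [And [Not true]]] || [And [Not s]]] || [And [And [Not true]] && [Not p]]]

true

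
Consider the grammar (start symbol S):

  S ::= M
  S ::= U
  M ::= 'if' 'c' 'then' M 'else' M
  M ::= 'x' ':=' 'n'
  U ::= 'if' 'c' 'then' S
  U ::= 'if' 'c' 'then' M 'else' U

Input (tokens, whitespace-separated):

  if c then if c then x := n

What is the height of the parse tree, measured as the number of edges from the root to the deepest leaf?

6

[S [U if c then [S [U if c then [S [M x := n]]]]]]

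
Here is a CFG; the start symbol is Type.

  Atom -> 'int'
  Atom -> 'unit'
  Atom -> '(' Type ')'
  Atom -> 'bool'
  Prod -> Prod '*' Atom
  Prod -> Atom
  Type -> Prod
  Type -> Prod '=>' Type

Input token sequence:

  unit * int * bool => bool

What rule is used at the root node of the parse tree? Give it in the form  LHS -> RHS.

[Type [Prod [Prod [Prod [Atom unit]] * [Atom int]] * [Atom bool]] => [Type [Prod [Atom bool]]]]

Type -> Prod '=>' Type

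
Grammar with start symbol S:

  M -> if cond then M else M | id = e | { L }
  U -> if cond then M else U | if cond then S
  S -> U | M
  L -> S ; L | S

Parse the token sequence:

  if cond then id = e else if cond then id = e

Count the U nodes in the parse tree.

[S [U if cond then [M id = e] else [U if cond then [S [M id = e]]]]]

2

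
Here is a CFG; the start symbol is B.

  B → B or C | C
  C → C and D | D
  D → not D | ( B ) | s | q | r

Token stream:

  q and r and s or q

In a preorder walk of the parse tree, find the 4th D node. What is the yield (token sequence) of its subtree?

[B [B [C [C [C [D q]] and [D r]] and [D s]]] or [C [D q]]]

q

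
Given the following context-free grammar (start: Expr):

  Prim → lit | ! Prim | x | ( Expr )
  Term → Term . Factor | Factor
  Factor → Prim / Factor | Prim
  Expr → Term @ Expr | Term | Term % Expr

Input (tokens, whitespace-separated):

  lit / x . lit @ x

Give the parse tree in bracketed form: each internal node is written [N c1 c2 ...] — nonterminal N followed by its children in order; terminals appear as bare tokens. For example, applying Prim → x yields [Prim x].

[Expr [Term [Term [Factor [Prim lit] / [Factor [Prim x]]]] . [Factor [Prim lit]]] @ [Expr [Term [Factor [Prim x]]]]]

Expr
Term @ Expr
Term . Factor @ Expr
Factor . Factor @ Expr
Prim / Factor . Factor @ Expr
lit / Factor . Factor @ Expr
lit / Prim . Factor @ Expr
lit / x . Factor @ Expr
lit / x . Prim @ Expr
lit / x . lit @ Expr
lit / x . lit @ Term
lit / x . lit @ Factor
lit / x . lit @ Prim
lit / x . lit @ x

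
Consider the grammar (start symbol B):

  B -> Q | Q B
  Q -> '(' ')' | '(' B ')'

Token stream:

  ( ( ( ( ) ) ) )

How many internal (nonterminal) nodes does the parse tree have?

[B [Q ( [B [Q ( [B [Q ( [B [Q ( )]] )]] )]] )]]

8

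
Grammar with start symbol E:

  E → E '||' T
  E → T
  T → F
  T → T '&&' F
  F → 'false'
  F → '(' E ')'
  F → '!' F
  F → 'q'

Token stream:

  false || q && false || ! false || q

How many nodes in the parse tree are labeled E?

4

[E [E [E [E [T [F false]]] || [T [T [F q]] && [F false]]] || [T [F ! [F false]]]] || [T [F q]]]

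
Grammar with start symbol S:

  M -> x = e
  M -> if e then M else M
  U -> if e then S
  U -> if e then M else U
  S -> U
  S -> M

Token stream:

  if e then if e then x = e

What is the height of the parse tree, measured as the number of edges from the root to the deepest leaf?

[S [U if e then [S [U if e then [S [M x = e]]]]]]

6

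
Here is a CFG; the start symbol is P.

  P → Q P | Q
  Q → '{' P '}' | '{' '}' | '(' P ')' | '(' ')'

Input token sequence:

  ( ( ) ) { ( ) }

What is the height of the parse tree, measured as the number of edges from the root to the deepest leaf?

[P [Q ( [P [Q ( )]] )] [P [Q { [P [Q ( )]] }]]]

5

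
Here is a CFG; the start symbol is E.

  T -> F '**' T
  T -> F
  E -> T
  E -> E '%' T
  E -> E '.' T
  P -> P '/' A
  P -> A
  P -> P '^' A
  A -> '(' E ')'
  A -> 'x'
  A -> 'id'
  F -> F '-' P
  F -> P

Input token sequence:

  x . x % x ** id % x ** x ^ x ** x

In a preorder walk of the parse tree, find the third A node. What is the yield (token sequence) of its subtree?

[E [E [E [E [T [F [P [A x]]]]] . [T [F [P [A x]]]]] % [T [F [P [A x]]] ** [T [F [P [A id]]]]]] % [T [F [P [A x]]] ** [T [F [P [P [A x]] ^ [A x]]] ** [T [F [P [A x]]]]]]]

x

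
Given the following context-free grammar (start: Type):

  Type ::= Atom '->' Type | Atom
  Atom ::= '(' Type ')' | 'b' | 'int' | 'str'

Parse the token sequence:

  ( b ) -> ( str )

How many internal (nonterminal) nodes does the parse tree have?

[Type [Atom ( [Type [Atom b]] )] -> [Type [Atom ( [Type [Atom str]] )]]]

8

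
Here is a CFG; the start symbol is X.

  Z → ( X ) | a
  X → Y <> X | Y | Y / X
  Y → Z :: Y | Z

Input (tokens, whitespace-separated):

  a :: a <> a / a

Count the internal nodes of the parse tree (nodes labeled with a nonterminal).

11

[X [Y [Z a] :: [Y [Z a]]] <> [X [Y [Z a]] / [X [Y [Z a]]]]]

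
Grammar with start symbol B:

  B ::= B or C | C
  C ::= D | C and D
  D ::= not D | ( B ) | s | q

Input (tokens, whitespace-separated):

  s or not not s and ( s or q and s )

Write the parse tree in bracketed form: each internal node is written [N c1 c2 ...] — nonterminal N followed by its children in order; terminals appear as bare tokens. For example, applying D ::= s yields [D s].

B
B or C
C or C
D or C
s or C
s or C and D
s or D and D
s or not D and D
s or not not D and D
s or not not s and D
s or not not s and ( B )
s or not not s and ( B or C )
s or not not s and ( C or C )
s or not not s and ( D or C )
s or not not s and ( s or C )
s or not not s and ( s or C and D )
s or not not s and ( s or D and D )
s or not not s and ( s or q and D )
s or not not s and ( s or q and s )

[B [B [C [D s]]] or [C [C [D not [D not [D s]]]] and [D ( [B [B [C [D s]]] or [C [C [D q]] and [D s]]] )]]]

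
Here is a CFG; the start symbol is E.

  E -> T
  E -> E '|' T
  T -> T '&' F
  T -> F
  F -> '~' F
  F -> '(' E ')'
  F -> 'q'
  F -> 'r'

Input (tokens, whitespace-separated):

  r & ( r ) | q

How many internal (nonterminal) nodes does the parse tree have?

11

[E [E [T [T [F r]] & [F ( [E [T [F r]]] )]]] | [T [F q]]]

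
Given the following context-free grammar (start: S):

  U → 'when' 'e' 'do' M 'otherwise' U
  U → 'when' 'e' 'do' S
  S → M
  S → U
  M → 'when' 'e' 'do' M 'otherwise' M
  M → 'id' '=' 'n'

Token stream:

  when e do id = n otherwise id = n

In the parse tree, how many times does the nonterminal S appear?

1

[S [M when e do [M id = n] otherwise [M id = n]]]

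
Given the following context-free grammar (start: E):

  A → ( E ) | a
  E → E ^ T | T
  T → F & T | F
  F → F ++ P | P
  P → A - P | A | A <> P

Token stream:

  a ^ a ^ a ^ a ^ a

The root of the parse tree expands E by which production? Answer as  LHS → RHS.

[E [E [E [E [E [T [F [P [A a]]]]] ^ [T [F [P [A a]]]]] ^ [T [F [P [A a]]]]] ^ [T [F [P [A a]]]]] ^ [T [F [P [A a]]]]]

E → E ^ T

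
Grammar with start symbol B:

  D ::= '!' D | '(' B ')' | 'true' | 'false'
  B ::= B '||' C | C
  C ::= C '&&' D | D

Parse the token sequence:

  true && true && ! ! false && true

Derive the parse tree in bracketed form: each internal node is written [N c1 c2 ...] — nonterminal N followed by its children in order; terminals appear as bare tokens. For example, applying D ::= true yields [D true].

B
C
C && D
C && D && D
C && D && D && D
D && D && D && D
true && D && D && D
true && true && D && D
true && true && ! D && D
true && true && ! ! D && D
true && true && ! ! false && D
true && true && ! ! false && true

[B [C [C [C [C [D true]] && [D true]] && [D ! [D ! [D false]]]] && [D true]]]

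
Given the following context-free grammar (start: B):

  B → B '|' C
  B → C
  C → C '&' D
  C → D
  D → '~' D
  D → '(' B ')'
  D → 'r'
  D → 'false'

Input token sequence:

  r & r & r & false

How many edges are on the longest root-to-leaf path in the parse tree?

6

[B [C [C [C [C [D r]] & [D r]] & [D r]] & [D false]]]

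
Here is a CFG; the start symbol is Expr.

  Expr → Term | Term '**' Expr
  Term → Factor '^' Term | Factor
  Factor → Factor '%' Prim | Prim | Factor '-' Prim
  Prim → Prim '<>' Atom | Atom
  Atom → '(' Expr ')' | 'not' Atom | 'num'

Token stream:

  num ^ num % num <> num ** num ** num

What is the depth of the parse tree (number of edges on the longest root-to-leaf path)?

[Expr [Term [Factor [Prim [Atom num]]] ^ [Term [Factor [Factor [Prim [Atom num]]] % [Prim [Prim [Atom num]] <> [Atom num]]]]] ** [Expr [Term [Factor [Prim [Atom num]]]] ** [Expr [Term [Factor [Prim [Atom num]]]]]]]

7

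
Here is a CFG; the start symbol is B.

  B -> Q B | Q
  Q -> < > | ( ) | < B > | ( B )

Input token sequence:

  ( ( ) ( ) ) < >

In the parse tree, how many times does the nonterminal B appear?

[B [Q ( [B [Q ( )] [B [Q ( )]]] )] [B [Q < >]]]

4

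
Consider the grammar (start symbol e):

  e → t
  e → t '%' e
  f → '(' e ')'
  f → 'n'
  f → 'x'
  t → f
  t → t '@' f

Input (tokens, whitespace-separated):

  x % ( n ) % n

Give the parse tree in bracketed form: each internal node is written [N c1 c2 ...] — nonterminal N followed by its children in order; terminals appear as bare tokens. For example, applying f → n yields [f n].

e
t % e
f % e
x % e
x % t % e
x % f % e
x % ( e ) % e
x % ( t ) % e
x % ( f ) % e
x % ( n ) % e
x % ( n ) % t
x % ( n ) % f
x % ( n ) % n

[e [t [f x]] % [e [t [f ( [e [t [f n]]] )]] % [e [t [f n]]]]]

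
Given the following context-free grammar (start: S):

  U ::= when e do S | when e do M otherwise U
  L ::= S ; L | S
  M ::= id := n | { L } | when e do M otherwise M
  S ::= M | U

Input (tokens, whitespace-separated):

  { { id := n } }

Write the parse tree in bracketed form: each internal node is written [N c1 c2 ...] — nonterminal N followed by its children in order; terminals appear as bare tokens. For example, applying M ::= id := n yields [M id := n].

S
M
{ L }
{ S }
{ M }
{ { L } }
{ { S } }
{ { M } }
{ { id := n } }

[S [M { [L [S [M { [L [S [M id := n]]] }]]] }]]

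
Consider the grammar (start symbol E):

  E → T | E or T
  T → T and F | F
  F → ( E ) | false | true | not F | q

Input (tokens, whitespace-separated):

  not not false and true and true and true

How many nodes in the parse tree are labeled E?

[E [T [T [T [T [F not [F not [F false]]]] and [F true]] and [F true]] and [F true]]]

1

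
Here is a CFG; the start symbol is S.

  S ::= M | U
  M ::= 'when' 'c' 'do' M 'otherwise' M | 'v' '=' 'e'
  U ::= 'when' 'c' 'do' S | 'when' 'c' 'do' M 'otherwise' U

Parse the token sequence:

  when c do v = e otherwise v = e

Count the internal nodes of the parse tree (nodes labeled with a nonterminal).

[S [M when c do [M v = e] otherwise [M v = e]]]

4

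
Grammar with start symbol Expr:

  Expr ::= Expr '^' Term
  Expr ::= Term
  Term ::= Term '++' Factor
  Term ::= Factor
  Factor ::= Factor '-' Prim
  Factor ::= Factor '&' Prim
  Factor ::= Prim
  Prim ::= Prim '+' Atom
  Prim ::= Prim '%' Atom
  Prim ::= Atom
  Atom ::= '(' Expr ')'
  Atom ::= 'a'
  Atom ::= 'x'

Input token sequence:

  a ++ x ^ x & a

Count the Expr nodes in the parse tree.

[Expr [Expr [Term [Term [Factor [Prim [Atom a]]]] ++ [Factor [Prim [Atom x]]]]] ^ [Term [Factor [Factor [Prim [Atom x]]] & [Prim [Atom a]]]]]

2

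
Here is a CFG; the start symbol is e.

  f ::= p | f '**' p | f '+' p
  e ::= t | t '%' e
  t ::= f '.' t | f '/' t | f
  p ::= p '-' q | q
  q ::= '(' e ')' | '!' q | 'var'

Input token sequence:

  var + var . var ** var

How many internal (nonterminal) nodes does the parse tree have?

[e [t [f [f [p [q var]]] + [p [q var]]] . [t [f [f [p [q var]]] ** [p [q var]]]]]]

15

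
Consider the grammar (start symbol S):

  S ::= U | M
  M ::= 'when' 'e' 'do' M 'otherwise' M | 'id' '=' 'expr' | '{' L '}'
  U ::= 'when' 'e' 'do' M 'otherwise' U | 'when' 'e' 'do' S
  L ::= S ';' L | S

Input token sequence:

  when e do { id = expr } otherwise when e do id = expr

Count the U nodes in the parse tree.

[S [U when e do [M { [L [S [M id = expr]]] }] otherwise [U when e do [S [M id = expr]]]]]

2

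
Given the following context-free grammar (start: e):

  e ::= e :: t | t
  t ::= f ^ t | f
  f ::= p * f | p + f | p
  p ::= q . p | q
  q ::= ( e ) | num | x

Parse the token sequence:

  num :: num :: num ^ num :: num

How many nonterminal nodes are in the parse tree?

24

[e [e [e [e [t [f [p [q num]]]]] :: [t [f [p [q num]]]]] :: [t [f [p [q num]]] ^ [t [f [p [q num]]]]]] :: [t [f [p [q num]]]]]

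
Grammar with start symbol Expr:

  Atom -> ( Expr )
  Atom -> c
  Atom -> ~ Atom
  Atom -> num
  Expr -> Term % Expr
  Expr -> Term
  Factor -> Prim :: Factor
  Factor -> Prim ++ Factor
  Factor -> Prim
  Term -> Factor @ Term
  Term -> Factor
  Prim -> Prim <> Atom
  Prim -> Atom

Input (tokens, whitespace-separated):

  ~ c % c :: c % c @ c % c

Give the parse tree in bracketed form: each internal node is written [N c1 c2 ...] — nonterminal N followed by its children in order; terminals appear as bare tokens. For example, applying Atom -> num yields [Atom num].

[Expr [Term [Factor [Prim [Atom ~ [Atom c]]]]] % [Expr [Term [Factor [Prim [Atom c]] :: [Factor [Prim [Atom c]]]]] % [Expr [Term [Factor [Prim [Atom c]]] @ [Term [Factor [Prim [Atom c]]]]] % [Expr [Term [Factor [Prim [Atom c]]]]]]]]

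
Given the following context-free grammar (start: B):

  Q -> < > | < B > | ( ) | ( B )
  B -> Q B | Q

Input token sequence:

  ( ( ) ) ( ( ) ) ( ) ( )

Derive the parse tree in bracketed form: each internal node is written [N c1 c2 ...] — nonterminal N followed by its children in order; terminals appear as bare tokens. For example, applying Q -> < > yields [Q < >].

[B [Q ( [B [Q ( )]] )] [B [Q ( [B [Q ( )]] )] [B [Q ( )] [B [Q ( )]]]]]

B
Q B
( B ) B
( Q ) B
( ( ) ) B
( ( ) ) Q B
( ( ) ) ( B ) B
( ( ) ) ( Q ) B
( ( ) ) ( ( ) ) B
( ( ) ) ( ( ) ) Q B
( ( ) ) ( ( ) ) ( ) B
( ( ) ) ( ( ) ) ( ) Q
( ( ) ) ( ( ) ) ( ) ( )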